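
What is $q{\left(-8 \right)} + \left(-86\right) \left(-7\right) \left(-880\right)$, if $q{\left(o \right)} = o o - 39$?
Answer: $-529735$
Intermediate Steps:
$q{\left(o \right)} = -39 + o^{2}$ ($q{\left(o \right)} = o^{2} - 39 = -39 + o^{2}$)
$q{\left(-8 \right)} + \left(-86\right) \left(-7\right) \left(-880\right) = \left(-39 + \left(-8\right)^{2}\right) + \left(-86\right) \left(-7\right) \left(-880\right) = \left(-39 + 64\right) + 602 \left(-880\right) = 25 - 529760 = -529735$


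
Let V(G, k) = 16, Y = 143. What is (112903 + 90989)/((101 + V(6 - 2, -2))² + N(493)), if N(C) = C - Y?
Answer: 203892/14039 ≈ 14.523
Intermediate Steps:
N(C) = -143 + C (N(C) = C - 1*143 = C - 143 = -143 + C)
(112903 + 90989)/((101 + V(6 - 2, -2))² + N(493)) = (112903 + 90989)/((101 + 16)² + (-143 + 493)) = 203892/(117² + 350) = 203892/(13689 + 350) = 203892/14039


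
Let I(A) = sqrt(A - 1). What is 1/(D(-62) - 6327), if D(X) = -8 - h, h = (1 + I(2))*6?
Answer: -1/6347 ≈ -0.00015755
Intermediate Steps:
I(A) = sqrt(-1 + A)
h = 12 (h = (1 + sqrt(-1 + 2))*6 = (1 + sqrt(1))*6 = (1 + 1)*6 = 2*6 = 12)
D(X) = -20 (D(X) = -8 - 1*12 = -8 - 12 = -20)
1/(D(-62) - 6327) = 1/(-20 - 6327) = 1/(-6347) = -1/6347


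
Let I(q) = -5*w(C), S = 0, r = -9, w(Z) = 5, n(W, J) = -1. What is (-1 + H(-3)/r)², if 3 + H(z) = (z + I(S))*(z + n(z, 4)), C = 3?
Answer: 13924/81 ≈ 171.90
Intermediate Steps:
I(q) = -25 (I(q) = -5*5 = -25)
H(z) = -3 + (-1 + z)*(-25 + z) (H(z) = -3 + (z - 25)*(z - 1) = -3 + (-25 + z)*(-1 + z) = -3 + (-1 + z)*(-25 + z))
(-1 + H(-3)/r)² = (-1 + (22 + (-3)² - 26*(-3))/(-9))² = (-1 + (22 + 9 + 78)*(-⅑))² = (-1 + 109*(-⅑))² = (-1 - 109/9)² = (-118/9)² = 13924/81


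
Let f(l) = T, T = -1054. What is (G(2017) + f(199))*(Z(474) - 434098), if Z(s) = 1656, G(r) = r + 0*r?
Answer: -416441646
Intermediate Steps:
G(r) = r (G(r) = r + 0 = r)
f(l) = -1054
(G(2017) + f(199))*(Z(474) - 434098) = (2017 - 1054)*(1656 - 434098) = 963*(-432442) = -416441646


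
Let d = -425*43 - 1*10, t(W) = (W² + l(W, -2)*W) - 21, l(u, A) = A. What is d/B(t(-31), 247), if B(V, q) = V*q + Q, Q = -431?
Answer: -18285/247063 ≈ -0.074009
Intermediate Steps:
t(W) = -21 + W² - 2*W (t(W) = (W² - 2*W) - 21 = -21 + W² - 2*W)
B(V, q) = -431 + V*q (B(V, q) = V*q - 431 = -431 + V*q)
d = -18285 (d = -18275 - 10 = -18285)
d/B(t(-31), 247) = -18285/(-431 + (-21 + (-31)² - 2*(-31))*247) = -18285/(-431 + (-21 + 961 + 62)*247) = -18285/(-431 + 1002*247) = -18285/(-431 + 247494) = -18285/247063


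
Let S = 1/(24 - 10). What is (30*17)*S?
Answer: 255/7 ≈ 36.429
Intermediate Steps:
S = 1/14 ≈ 0.071429
(30*17)*S = (30*17)*(1/14) = 510*(1/14) = 255/7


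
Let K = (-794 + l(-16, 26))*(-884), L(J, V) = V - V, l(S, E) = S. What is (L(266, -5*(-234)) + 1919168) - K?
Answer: 1203128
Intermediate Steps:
L(J, V) = 0
K = 716040 (K = (-794 - 16)*(-884) = -810*(-884) = 716040)
(L(266, -5*(-234)) + 1919168) - K = (0 + 1919168) - 1*716040 = 1919168 - 716040 = 1203128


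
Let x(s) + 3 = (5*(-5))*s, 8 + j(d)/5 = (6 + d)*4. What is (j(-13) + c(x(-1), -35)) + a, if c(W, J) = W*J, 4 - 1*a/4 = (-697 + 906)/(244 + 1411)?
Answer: -1546606/1655 ≈ -934.50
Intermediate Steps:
j(d) = 80 + 20*d (j(d) = -40 + 5*((6 + d)*4) = -40 + 5*(24 + 4*d) = -40 + (120 + 20*d) = 80 + 20*d)
x(s) = -3 - 25*s (x(s) = -3 + (5*(-5))*s = -3 - 25*s)
a = 25644/1655 (a = 16 - 4*(-697 + 906)/(244 + 1411) = 16 - 836/1655 = 25644/1655 ≈ 15.495)
c(W, J) = J*W
(j(-13) + c(x(-1), -35)) + a = ((80 + 20*(-13)) - 35*(-3 - 25*(-1))) + 25644/1655 = ((80 - 260) - 35*(-3 + 25)) + 25644/1655 = (-180 - 35*22) + 25644/1655 = (-180 - 770) + 25644/1655 = -950 + 25644/1655 = -1546606/1655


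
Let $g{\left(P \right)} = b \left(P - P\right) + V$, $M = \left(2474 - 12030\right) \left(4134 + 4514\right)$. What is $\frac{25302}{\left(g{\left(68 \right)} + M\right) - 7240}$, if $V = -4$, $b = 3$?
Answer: $- \frac{12651}{41323766} \approx -0.00030614$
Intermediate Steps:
$M = -82640288$ ($M = \left(-9556\right) 8648 = -82640288$)
$g{\left(P \right)} = -4$ ($g{\left(P \right)} = 3 \left(P - P\right) - 4 = 3 \cdot 0 - 4 = 0 - 4 = -4$)
$\frac{25302}{\left(g{\left(68 \right)} + M\right) - 7240} = \frac{25302}{\left(-4 - 82640288\right) - 7240} = \frac{25302}{-82640292 - 7240} = \frac{25302}{-82647532} = 25302 \left(- \frac{1}{82647532}\right) = - \frac{12651}{41323766}$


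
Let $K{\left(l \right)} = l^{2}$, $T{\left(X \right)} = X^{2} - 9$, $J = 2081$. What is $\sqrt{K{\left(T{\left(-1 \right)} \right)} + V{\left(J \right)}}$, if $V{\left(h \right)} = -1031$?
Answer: $i \sqrt{967} \approx 31.097 i$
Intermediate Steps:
$T{\left(X \right)} = -9 + X^{2}$ ($T{\left(X \right)} = X^{2} - 9 = -9 + X^{2}$)
$\sqrt{K{\left(T{\left(-1 \right)} \right)} + V{\left(J \right)}} = \sqrt{\left(-9 + \left(-1\right)^{2}\right)^{2} - 1031} = \sqrt{\left(-9 + 1\right)^{2} - 1031} = \sqrt{\left(-8\right)^{2} - 1031} = \sqrt{64 - 1031} = \sqrt{-967} = i \sqrt{967}$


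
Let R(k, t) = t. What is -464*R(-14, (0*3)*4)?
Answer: 0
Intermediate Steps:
-464*R(-14, (0*3)*4) = -464*0*3*4 = -0*4 = -464*0 = 0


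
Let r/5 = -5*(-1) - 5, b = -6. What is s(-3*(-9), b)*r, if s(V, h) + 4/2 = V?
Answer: 0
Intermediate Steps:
r = 0 (r = 5*(-5*(-1) - 5) = 5*(5 - 5) = 5*0 = 0)
s(V, h) = -2 + V
s(-3*(-9), b)*r = (-2 - 3*(-9))*0 = (-2 + 27)*0 = 25*0 = 0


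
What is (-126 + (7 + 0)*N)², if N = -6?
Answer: 28224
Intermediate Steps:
(-126 + (7 + 0)*N)² = (-126 + (7 + 0)*(-6))² = (-126 + 7*(-6))² = (-126 - 42)² = (-168)² = 28224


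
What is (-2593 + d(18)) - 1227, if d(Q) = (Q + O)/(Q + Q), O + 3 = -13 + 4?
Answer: -22919/6 ≈ -3819.8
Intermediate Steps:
O = -12 (O = -3 + (-13 + 4) = -3 - 9 = -12)
d(Q) = (-12 + Q)/(2*Q) (d(Q) = (Q - 12)/(Q + Q) = (-12 + Q)/((2*Q)) = (-12 + Q)*(1/(2*Q)) = (-12 + Q)/(2*Q))
(-2593 + d(18)) - 1227 = (-2593 + (1/2)*(-12 + 18)/18) - 1227 = (-2593 + (1/2)*(1/18)*6) - 1227 = (-2593 + 1/6) - 1227 = -15557/6 - 1227 = -22919/6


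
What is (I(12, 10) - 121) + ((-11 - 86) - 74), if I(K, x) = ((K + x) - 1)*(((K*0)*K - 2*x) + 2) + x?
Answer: -660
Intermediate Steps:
I(K, x) = x + (2 - 2*x)*(-1 + K + x) (I(K, x) = (-1 + K + x)*((0*K - 2*x) + 2) + x = (-1 + K + x)*((0 - 2*x) + 2) + x = (-1 + K + x)*(-2*x + 2) + x = (-1 + K + x)*(2 - 2*x) + x = (2 - 2*x)*(-1 + K + x) + x = x + (2 - 2*x)*(-1 + K + x))
(I(12, 10) - 121) + ((-11 - 86) - 74) = ((-2 - 2*10² + 2*12 + 5*10 - 2*12*10) - 121) + ((-11 - 86) - 74) = ((-2 - 2*100 + 24 + 50 - 240) - 121) + (-97 - 74) = ((-2 - 200 + 24 + 50 - 240) - 121) - 171 = (-368 - 121) - 171 = -489 - 171 = -660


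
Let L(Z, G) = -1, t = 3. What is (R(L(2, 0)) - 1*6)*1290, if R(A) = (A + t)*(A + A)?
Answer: -12900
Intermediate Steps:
R(A) = 2*A*(3 + A) (R(A) = (A + 3)*(A + A) = (3 + A)*(2*A) = 2*A*(3 + A))
(R(L(2, 0)) - 1*6)*1290 = (2*(-1)*(3 - 1) - 1*6)*1290 = (2*(-1)*2 - 6)*1290 = (-4 - 6)*1290 = -10*1290 = -12900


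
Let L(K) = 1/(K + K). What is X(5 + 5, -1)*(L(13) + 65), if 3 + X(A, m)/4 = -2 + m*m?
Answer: -13528/13 ≈ -1040.6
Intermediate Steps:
X(A, m) = -20 + 4*m² (X(A, m) = -12 + 4*(-2 + m*m) = -12 + 4*(-2 + m²) = -12 + (-8 + 4*m²) = -20 + 4*m²)
L(K) = 1/(2*K)
X(5 + 5, -1)*(L(13) + 65) = (-20 + 4*(-1)²)*((½)/13 + 65) = (-20 + 4*1)*((½)*(1/13) + 65) = (-20 + 4)*(1/26 + 65) = -16*1691/26 = -13528/13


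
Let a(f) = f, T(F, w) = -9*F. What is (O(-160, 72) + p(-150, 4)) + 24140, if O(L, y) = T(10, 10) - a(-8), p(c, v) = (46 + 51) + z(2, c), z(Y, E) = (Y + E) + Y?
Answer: 24009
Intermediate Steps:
z(Y, E) = E + 2*Y (z(Y, E) = (E + Y) + Y = E + 2*Y)
p(c, v) = 101 + c (p(c, v) = (46 + 51) + (c + 2*2) = 97 + (c + 4) = 97 + (4 + c) = 101 + c)
O(L, y) = -82 (O(L, y) = -9*10 - 1*(-8) = -90 + 8 = -82)
(O(-160, 72) + p(-150, 4)) + 24140 = (-82 + (101 - 150)) + 24140 = (-82 - 49) + 24140 = -131 + 24140 = 24009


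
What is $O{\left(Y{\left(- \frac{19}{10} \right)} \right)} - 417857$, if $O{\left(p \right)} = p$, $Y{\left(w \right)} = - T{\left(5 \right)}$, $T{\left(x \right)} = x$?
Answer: $-417862$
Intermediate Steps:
$Y{\left(w \right)} = -5$ ($Y{\left(w \right)} = \left(-1\right) 5 = -5$)
$O{\left(Y{\left(- \frac{19}{10} \right)} \right)} - 417857 = -5 - 417857 = -417862$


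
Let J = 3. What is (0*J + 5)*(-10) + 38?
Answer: -12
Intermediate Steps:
(0*J + 5)*(-10) + 38 = (0*3 + 5)*(-10) + 38 = (0 + 5)*(-10) + 38 = 5*(-10) + 38 = -50 + 38 = -12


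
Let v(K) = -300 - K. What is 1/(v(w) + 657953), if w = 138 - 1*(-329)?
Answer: 1/657186 ≈ 1.5216e-6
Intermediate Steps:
w = 467 (w = 138 + 329 = 467)
1/(v(w) + 657953) = 1/((-300 - 1*467) + 657953) = 1/((-300 - 467) + 657953) = 1/(-767 + 657953) = 1/657186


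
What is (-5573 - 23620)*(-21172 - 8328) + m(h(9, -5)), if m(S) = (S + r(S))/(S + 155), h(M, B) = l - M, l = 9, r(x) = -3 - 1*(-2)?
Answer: 133484992499/155 ≈ 8.6119e+8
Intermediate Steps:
r(x) = -1 (r(x) = -3 + 2 = -1)
h(M, B) = 9 - M
m(S) = (-1 + S)/(155 + S) (m(S) = (S - 1)/(S + 155) = (-1 + S)/(155 + S))
(-5573 - 23620)*(-21172 - 8328) + m(h(9, -5)) = (-5573 - 23620)*(-21172 - 8328) + (-1 + (9 - 1*9))/(155 + (9 - 1*9)) = -29193*(-29500) + (-1 + (9 - 9))/(155 + (9 - 9)) = 861193500 + (-1 + 0)/(155 + 0) = 861193500 - 1/155 = 133484992499/155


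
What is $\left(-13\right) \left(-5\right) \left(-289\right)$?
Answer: $-18785$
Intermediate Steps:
$\left(-13\right) \left(-5\right) \left(-289\right) = 65 \left(-289\right) = -18785$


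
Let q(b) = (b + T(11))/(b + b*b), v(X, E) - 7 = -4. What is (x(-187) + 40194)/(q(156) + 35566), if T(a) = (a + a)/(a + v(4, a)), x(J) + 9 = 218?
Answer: 6926851932/6097578407 ≈ 1.1360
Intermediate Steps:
x(J) = 209 (x(J) = -9 + 218 = 209)
v(X, E) = 3 (v(X, E) = 7 - 4 = 3)
T(a) = 2*a/(3 + a) (T(a) = (a + a)/(a + 3) = (2*a)/(3 + a) = 2*a/(3 + a))
q(b) = (11/7 + b)/(b + b²) (q(b) = (b + 2*11/(3 + 11))/(b + b*b) = (b + 2*11/14)/(b + b²) = (b + 2*11*(1/14))/(b + b²) = (b + 11/7)/(b + b²) = (11/7 + b)/(b + b²))
(x(-187) + 40194)/(q(156) + 35566) = (209 + 40194)/((11/7 + 156)/(156*(1 + 156)) + 35566) = 40403/((1/156)*(1103/7)/157 + 35566) = 40403/((1/156)*(1/157)*(1103/7) + 35566) = 40403/(1103/171444 + 35566) = 40403/(6097578407/171444) = 40403*(171444/6097578407) = 6926851932/6097578407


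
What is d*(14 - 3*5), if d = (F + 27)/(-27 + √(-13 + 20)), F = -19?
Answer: 108/361 + 4*√7/361 ≈ 0.32848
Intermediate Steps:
d = 8/(-27 + √7) (d = (-19 + 27)/(-27 + √(-13 + 20)) = 8/(-27 + √7) ≈ -0.32848)
d*(14 - 3*5) = (-108/361 - 4*√7/361)*(14 - 3*5) = (-108/361 - 4*√7/361)*(14 - 15) = (-108/361 - 4*√7/361)*(-1) = 108/361 + 4*√7/361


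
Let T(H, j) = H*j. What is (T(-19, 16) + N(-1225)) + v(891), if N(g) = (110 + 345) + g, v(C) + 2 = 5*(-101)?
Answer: -1581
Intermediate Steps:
v(C) = -507 (v(C) = -2 + 5*(-101) = -2 - 505 = -507)
N(g) = 455 + g
(T(-19, 16) + N(-1225)) + v(891) = (-19*16 + (455 - 1225)) - 507 = (-304 - 770) - 507 = -1074 - 507 = -1581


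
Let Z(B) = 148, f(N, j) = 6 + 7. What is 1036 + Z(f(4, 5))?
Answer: 1184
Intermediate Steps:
f(N, j) = 13
1036 + Z(f(4, 5)) = 1036 + 148 = 1184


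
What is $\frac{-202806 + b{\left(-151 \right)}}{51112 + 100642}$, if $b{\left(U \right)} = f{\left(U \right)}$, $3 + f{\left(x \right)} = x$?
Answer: $- \frac{101480}{75877} \approx -1.3374$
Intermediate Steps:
$f{\left(x \right)} = -3 + x$
$b{\left(U \right)} = -3 + U$
$\frac{-202806 + b{\left(-151 \right)}}{51112 + 100642} = \frac{-202806 - 154}{51112 + 100642} = \frac{-202806 - 154}{151754} = \left(-202960\right) \frac{1}{151754} = - \frac{101480}{75877}$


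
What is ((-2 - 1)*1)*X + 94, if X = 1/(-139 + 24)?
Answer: 10813/115 ≈ 94.026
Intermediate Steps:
X = -1/115 (X = 1/(-115) = -1/115 ≈ -0.0086956)
((-2 - 1)*1)*X + 94 = ((-2 - 1)*1)*(-1/115) + 94 = -3*1*(-1/115) + 94 = -3*(-1/115) + 94 = 3/115 + 94 = 10813/115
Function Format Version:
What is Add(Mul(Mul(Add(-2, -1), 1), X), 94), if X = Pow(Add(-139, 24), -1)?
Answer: Rational(10813, 115) ≈ 94.026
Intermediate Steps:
X = Rational(-1, 115) (X = Pow(-115, -1) = Rational(-1, 115) ≈ -0.0086956)
Add(Mul(Mul(Add(-2, -1), 1), X), 94) = Add(Mul(Mul(Add(-2, -1), 1), Rational(-1, 115)), 94) = Add(Mul(Mul(-3, 1), Rational(-1, 115)), 94) = Add(Mul(-3, Rational(-1, 115)), 94) = Add(Rational(3, 115), 94) = Rational(10813, 115)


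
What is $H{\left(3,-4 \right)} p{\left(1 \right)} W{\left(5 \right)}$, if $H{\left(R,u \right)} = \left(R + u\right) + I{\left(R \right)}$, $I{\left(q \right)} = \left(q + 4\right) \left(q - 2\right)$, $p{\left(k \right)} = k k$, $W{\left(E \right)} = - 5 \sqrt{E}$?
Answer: $- 30 \sqrt{5} \approx -67.082$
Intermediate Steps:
$p{\left(k \right)} = k^{2}$
$I{\left(q \right)} = \left(-2 + q\right) \left(4 + q\right)$ ($I{\left(q \right)} = \left(4 + q\right) \left(-2 + q\right) = \left(-2 + q\right) \left(4 + q\right)$)
$H{\left(R,u \right)} = -8 + u + R^{2} + 3 R$ ($H{\left(R,u \right)} = \left(R + u\right) + \left(-8 + R^{2} + 2 R\right) = -8 + u + R^{2} + 3 R$)
$H{\left(3,-4 \right)} p{\left(1 \right)} W{\left(5 \right)} = \left(-8 - 4 + 3^{2} + 3 \cdot 3\right) 1^{2} \left(- 5 \sqrt{5}\right) = \left(-8 - 4 + 9 + 9\right) 1 \left(- 5 \sqrt{5}\right) = 6 \cdot 1 \left(- 5 \sqrt{5}\right) = 6 \left(- 5 \sqrt{5}\right) = - 30 \sqrt{5}$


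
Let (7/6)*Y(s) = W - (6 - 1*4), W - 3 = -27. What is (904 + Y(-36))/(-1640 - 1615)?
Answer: -6172/22785 ≈ -0.27088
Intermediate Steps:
W = -24 (W = 3 - 27 = -24)
Y(s) = -156/7 (Y(s) = 6*(-24 - (6 - 1*4))/7 = 6*(-24 - (6 - 4))/7 = 6*(-24 - 1*2)/7 = 6*(-24 - 2)/7 = (6/7)*(-26) = -156/7)
(904 + Y(-36))/(-1640 - 1615) = (904 - 156/7)/(-1640 - 1615) = (6172/7)/(-3255) = (6172/7)*(-1/3255) = -6172/22785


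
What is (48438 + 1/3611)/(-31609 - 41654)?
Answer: -174909619/264552693 ≈ -0.66115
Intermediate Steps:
(48438 + 1/3611)/(-31609 - 41654) = (48438 + 1/3611)/(-73263) = (174909619/3611)*(-1/73263) = -174909619/264552693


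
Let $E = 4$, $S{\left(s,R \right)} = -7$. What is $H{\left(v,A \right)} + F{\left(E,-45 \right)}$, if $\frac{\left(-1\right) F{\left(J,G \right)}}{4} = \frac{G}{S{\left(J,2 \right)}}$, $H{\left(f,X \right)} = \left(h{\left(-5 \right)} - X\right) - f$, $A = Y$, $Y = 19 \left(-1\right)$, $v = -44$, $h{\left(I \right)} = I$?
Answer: $\frac{226}{7} \approx 32.286$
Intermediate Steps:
$Y = -19$
$A = -19$
$H{\left(f,X \right)} = -5 - X - f$ ($H{\left(f,X \right)} = \left(-5 - X\right) - f = -5 - X - f$)
$F{\left(J,G \right)} = \frac{4 G}{7}$ ($F{\left(J,G \right)} = - 4 \frac{G}{-7} = - 4 G \left(- \frac{1}{7}\right) = - 4 \left(- \frac{G}{7}\right) = \frac{4 G}{7}$)
$H{\left(v,A \right)} + F{\left(E,-45 \right)} = \left(-5 - -19 - -44\right) + \frac{4}{7} \left(-45\right) = \left(-5 + 19 + 44\right) - \frac{180}{7} = 58 - \frac{180}{7} = \frac{226}{7}$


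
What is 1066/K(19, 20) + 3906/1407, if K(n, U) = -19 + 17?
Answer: -35525/67 ≈ -530.22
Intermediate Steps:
K(n, U) = -2
1066/K(19, 20) + 3906/1407 = 1066/(-2) + 3906/1407 = 1066*(-1/2) + 3906*(1/1407) = -533 + 186/67 = -35525/67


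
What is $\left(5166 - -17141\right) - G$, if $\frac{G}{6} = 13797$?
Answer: $-60475$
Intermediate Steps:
$G = 82782$ ($G = 6 \cdot 13797 = 82782$)
$\left(5166 - -17141\right) - G = \left(5166 - -17141\right) - 82782 = \left(5166 + 17141\right) - 82782 = 22307 - 82782 = -60475$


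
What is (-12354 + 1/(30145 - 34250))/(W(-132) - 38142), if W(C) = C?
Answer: 50713171/157114770 ≈ 0.32278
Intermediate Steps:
(-12354 + 1/(30145 - 34250))/(W(-132) - 38142) = (-12354 + 1/(30145 - 34250))/(-132 - 38142) = (-12354 + 1/(-4105))/(-38274) = (-12354 - 1/4105)*(-1/38274) = -50713171/4105*(-1/38274) = 50713171/157114770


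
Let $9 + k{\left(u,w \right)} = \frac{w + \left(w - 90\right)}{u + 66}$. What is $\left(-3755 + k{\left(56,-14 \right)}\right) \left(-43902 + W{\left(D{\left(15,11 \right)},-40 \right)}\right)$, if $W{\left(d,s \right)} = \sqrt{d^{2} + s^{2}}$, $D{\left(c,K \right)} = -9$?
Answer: $\frac{10073248843}{61} \approx 1.6514 \cdot 10^{8}$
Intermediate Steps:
$k{\left(u,w \right)} = -9 + \frac{-90 + 2 w}{66 + u}$ ($k{\left(u,w \right)} = -9 + \frac{w + \left(w - 90\right)}{u + 66} = -9 + \frac{w + \left(-90 + w\right)}{66 + u} = -9 + \frac{-90 + 2 w}{66 + u}$)
$\left(-3755 + k{\left(56,-14 \right)}\right) \left(-43902 + W{\left(D{\left(15,11 \right)},-40 \right)}\right) = \left(-3755 + \frac{-684 - 504 + 2 \left(-14\right)}{66 + 56}\right) \left(-43902 + \sqrt{\left(-9\right)^{2} + \left(-40\right)^{2}}\right) = \left(-3755 + \frac{-684 - 504 - 28}{122}\right) \left(-43902 + \sqrt{81 + 1600}\right) = \left(-3755 + \frac{1}{122} \left(-1216\right)\right) \left(-43902 + \sqrt{1681}\right) = \left(-3755 - \frac{608}{61}\right) \left(-43902 + 41\right) = \left(- \frac{229663}{61}\right) \left(-43861\right) = \frac{10073248843}{61}$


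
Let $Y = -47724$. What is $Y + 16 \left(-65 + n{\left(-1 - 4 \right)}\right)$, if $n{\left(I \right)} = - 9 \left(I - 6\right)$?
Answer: $-47180$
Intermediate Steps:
$n{\left(I \right)} = 54 - 9 I$ ($n{\left(I \right)} = - 9 \left(-6 + I\right) = 54 - 9 I$)
$Y + 16 \left(-65 + n{\left(-1 - 4 \right)}\right) = -47724 + 16 \left(-65 + \left(54 - 9 \left(-1 - 4\right)\right)\right) = -47724 + 16 \left(-65 + \left(54 - -45\right)\right) = -47724 + 16 \left(-65 + \left(54 + 45\right)\right) = -47724 + 16 \left(-65 + 99\right) = -47724 + 16 \cdot 34 = -47724 + 544 = -47180$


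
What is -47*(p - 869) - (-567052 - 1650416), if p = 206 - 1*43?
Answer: 2250650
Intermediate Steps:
p = 163 (p = 206 - 43 = 163)
-47*(p - 869) - (-567052 - 1650416) = -47*(163 - 869) - (-567052 - 1650416) = -47*(-706) - 1*(-2217468) = 33182 + 2217468 = 2250650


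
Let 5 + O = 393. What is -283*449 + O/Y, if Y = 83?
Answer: -10546173/83 ≈ -1.2706e+5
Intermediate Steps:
O = 388 (O = -5 + 393 = 388)
-283*449 + O/Y = -283*449 + 388/83 = -127067 + 388*(1/83) = -127067 + 388/83 = -10546173/83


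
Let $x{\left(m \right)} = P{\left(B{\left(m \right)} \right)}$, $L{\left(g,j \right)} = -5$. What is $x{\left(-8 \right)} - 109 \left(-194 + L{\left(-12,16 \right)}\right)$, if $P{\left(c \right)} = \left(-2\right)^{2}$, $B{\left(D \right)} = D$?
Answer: $21695$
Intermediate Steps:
$P{\left(c \right)} = 4$
$x{\left(m \right)} = 4$
$x{\left(-8 \right)} - 109 \left(-194 + L{\left(-12,16 \right)}\right) = 4 - 109 \left(-194 - 5\right) = 4 - -21691 = 4 + 21691 = 21695$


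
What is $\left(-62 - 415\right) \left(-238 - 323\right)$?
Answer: $267597$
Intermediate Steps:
$\left(-62 - 415\right) \left(-238 - 323\right) = \left(-477\right) \left(-561\right) = 267597$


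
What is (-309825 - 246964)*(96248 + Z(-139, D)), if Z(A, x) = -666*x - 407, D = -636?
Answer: -289205672013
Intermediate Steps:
Z(A, x) = -407 - 666*x
(-309825 - 246964)*(96248 + Z(-139, D)) = (-309825 - 246964)*(96248 + (-407 - 666*(-636))) = -556789*(96248 + (-407 + 423576)) = -556789*(96248 + 423169) = -556789*519417 = -289205672013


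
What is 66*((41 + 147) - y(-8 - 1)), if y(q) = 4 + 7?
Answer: 11682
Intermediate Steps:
y(q) = 11
66*((41 + 147) - y(-8 - 1)) = 66*((41 + 147) - 1*11) = 66*(188 - 11) = 66*177 = 11682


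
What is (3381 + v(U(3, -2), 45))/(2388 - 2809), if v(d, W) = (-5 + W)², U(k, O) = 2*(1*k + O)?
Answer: -4981/421 ≈ -11.831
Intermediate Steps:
U(k, O) = 2*O + 2*k (U(k, O) = 2*(k + O) = 2*(O + k) = 2*O + 2*k)
(3381 + v(U(3, -2), 45))/(2388 - 2809) = (3381 + (-5 + 45)²)/(2388 - 2809) = (3381 + 40²)/(-421) = (3381 + 1600)*(-1/421) = 4981*(-1/421) = -4981/421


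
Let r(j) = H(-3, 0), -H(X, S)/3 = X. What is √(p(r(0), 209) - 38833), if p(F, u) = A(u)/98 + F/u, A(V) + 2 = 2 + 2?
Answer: 3*I*√9235201503/1463 ≈ 197.06*I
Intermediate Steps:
H(X, S) = -3*X
r(j) = 9 (r(j) = -3*(-3) = 9)
A(V) = 2 (A(V) = -2 + (2 + 2) = -2 + 4 = 2)
p(F, u) = 1/49 + F/u (p(F, u) = 2/98 + F/u = 2*(1/98) + F/u = 1/49 + F/u)
√(p(r(0), 209) - 38833) = √((9 + (1/49)*209)/209 - 38833) = √((9 + 209/49)/209 - 38833) = √((1/209)*(650/49) - 38833) = √(650/10241 - 38833) = √(-397688103/10241) = 3*I*√9235201503/1463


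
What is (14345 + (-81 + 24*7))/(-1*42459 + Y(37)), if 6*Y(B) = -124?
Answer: -43296/127439 ≈ -0.33974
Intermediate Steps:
Y(B) = -62/3 (Y(B) = (⅙)*(-124) = -62/3)
(14345 + (-81 + 24*7))/(-1*42459 + Y(37)) = (14345 + (-81 + 24*7))/(-1*42459 - 62/3) = (14345 + (-81 + 168))/(-42459 - 62/3) = (14345 + 87)/(-127439/3) = 14432*(-3/127439) = -43296/127439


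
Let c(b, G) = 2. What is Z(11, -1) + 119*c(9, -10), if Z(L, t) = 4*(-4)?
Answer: 222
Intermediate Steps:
Z(L, t) = -16
Z(11, -1) + 119*c(9, -10) = -16 + 119*2 = -16 + 238 = 222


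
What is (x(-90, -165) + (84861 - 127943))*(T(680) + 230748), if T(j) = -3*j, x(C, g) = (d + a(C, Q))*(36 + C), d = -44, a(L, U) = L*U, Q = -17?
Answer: -28205642808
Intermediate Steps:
x(C, g) = (-44 - 17*C)*(36 + C) (x(C, g) = (-44 + C*(-17))*(36 + C) = (-44 - 17*C)*(36 + C))
(x(-90, -165) + (84861 - 127943))*(T(680) + 230748) = ((-1584 - 656*(-90) - 17*(-90)²) + (84861 - 127943))*(-3*680 + 230748) = ((-1584 + 59040 - 17*8100) - 43082)*(-2040 + 230748) = ((-1584 + 59040 - 137700) - 43082)*228708 = (-80244 - 43082)*228708 = -123326*228708 = -28205642808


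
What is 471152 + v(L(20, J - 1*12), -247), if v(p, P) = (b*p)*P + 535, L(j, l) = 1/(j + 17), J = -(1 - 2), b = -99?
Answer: 17476872/37 ≈ 4.7235e+5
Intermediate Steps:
J = 1 (J = -1*(-1) = 1)
L(j, l) = 1/(17 + j)
v(p, P) = 535 - 99*P*p (v(p, P) = (-99*p)*P + 535 = -99*P*p + 535 = 535 - 99*P*p)
471152 + v(L(20, J - 1*12), -247) = 471152 + (535 - 99*(-247)/(17 + 20)) = 471152 + (535 - 99*(-247)/37) = 471152 + (535 - 99*(-247)*1/37) = 471152 + (535 + 24453/37) = 471152 + 44248/37 = 17476872/37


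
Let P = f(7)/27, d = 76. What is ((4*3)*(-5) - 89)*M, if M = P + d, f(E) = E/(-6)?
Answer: -1833445/162 ≈ -11318.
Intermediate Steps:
f(E) = -E/6 (f(E) = E*(-⅙) = -E/6)
P = -7/162 (P = -⅙*7/27 = -7/6*1/27 = -7/162 ≈ -0.043210)
M = 12305/162 (M = -7/162 + 76 = 12305/162 ≈ 75.957)
((4*3)*(-5) - 89)*M = ((4*3)*(-5) - 89)*(12305/162) = (12*(-5) - 89)*(12305/162) = (-60 - 89)*(12305/162) = -149*12305/162 = -1833445/162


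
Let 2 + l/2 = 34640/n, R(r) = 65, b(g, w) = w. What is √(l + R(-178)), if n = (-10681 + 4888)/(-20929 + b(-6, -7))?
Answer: √8404481231229/5793 ≈ 500.44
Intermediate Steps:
n = 5793/20936 (n = (-10681 + 4888)/(-20929 - 7) = -5793/(-20936) = -5793*(-1/20936) = 5793/20936 ≈ 0.27670)
l = 1450422908/5793 (l = -4 + 2*(34640/(5793/20936)) = -4 + 2*(34640*(20936/5793)) = -4 + 2*(725223040/5793) = -4 + 1450446080/5793 = 1450422908/5793 ≈ 2.5038e+5)
√(l + R(-178)) = √(1450422908/5793 + 65) = √(1450799453/5793) = √8404481231229/5793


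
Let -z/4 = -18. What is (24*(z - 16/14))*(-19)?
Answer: -226176/7 ≈ -32311.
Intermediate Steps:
z = 72 (z = -4*(-18) = 72)
(24*(z - 16/14))*(-19) = (24*(72 - 16/14))*(-19) = (24*(72 - 1*8/7))*(-19) = (24*(72 - 8/7))*(-19) = (24*(496/7))*(-19) = (11904/7)*(-19) = -226176/7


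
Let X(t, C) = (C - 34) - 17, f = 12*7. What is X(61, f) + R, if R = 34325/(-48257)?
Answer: 1558156/48257 ≈ 32.289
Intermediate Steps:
R = -34325/48257 (R = 34325*(-1/48257) = -34325/48257 ≈ -0.71130)
f = 84
X(t, C) = -51 + C (X(t, C) = (-34 + C) - 17 = -51 + C)
X(61, f) + R = (-51 + 84) - 34325/48257 = 33 - 34325/48257 = 1558156/48257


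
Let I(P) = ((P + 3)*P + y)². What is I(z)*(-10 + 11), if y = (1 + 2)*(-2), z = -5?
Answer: 16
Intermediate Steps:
y = -6 (y = 3*(-2) = -6)
I(P) = (-6 + P*(3 + P))² (I(P) = ((P + 3)*P - 6)² = ((3 + P)*P - 6)² = (P*(3 + P) - 6)² = (-6 + P*(3 + P))²)
I(z)*(-10 + 11) = (-6 + (-5)² + 3*(-5))²*(-10 + 11) = (-6 + 25 - 15)²*1 = 4²*1 = 16*1 = 16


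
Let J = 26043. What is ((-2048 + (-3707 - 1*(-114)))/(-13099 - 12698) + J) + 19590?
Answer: 1177200142/25797 ≈ 45633.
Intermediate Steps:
((-2048 + (-3707 - 1*(-114)))/(-13099 - 12698) + J) + 19590 = ((-2048 + (-3707 - 1*(-114)))/(-13099 - 12698) + 26043) + 19590 = ((-2048 + (-3707 + 114))/(-25797) + 26043) + 19590 = ((-2048 - 3593)*(-1/25797) + 26043) + 19590 = (-5641*(-1/25797) + 26043) + 19590 = (5641/25797 + 26043) + 19590 = 671836912/25797 + 19590 = 1177200142/25797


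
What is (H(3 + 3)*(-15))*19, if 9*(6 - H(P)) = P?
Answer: -1520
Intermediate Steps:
H(P) = 6 - P/9
(H(3 + 3)*(-15))*19 = ((6 - (3 + 3)/9)*(-15))*19 = ((6 - ⅑*6)*(-15))*19 = ((6 - ⅔)*(-15))*19 = ((16/3)*(-15))*19 = -80*19 = -1520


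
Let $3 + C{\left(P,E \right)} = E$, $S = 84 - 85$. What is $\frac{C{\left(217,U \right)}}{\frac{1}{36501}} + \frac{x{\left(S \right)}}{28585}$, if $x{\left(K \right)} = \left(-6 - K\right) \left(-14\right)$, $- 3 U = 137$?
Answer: $- \frac{10155575880}{5717} \approx -1.7764 \cdot 10^{6}$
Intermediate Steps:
$U = - \frac{137}{3}$ ($U = \left(- \frac{1}{3}\right) 137 = - \frac{137}{3} \approx -45.667$)
$S = -1$ ($S = 84 - 85 = -1$)
$C{\left(P,E \right)} = -3 + E$
$x{\left(K \right)} = 84 + 14 K$
$\frac{C{\left(217,U \right)}}{\frac{1}{36501}} + \frac{x{\left(S \right)}}{28585} = \frac{-3 - \frac{137}{3}}{\frac{1}{36501}} + \frac{84 + 14 \left(-1\right)}{28585} = - \frac{146 \frac{1}{\frac{1}{36501}}}{3} + \left(84 - 14\right) \frac{1}{28585} = \left(- \frac{146}{3}\right) 36501 + 70 \cdot \frac{1}{28585} = -1776382 + \frac{14}{5717} = - \frac{10155575880}{5717}$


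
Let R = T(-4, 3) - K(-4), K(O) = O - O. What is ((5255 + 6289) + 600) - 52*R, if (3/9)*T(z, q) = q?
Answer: 11676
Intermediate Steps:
K(O) = 0
T(z, q) = 3*q
R = 9 (R = 3*3 - 1*0 = 9 + 0 = 9)
((5255 + 6289) + 600) - 52*R = ((5255 + 6289) + 600) - 52*9 = (11544 + 600) - 468 = 12144 - 468 = 11676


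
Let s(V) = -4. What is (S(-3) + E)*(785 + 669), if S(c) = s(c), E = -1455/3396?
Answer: -3644451/566 ≈ -6439.0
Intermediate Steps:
E = -485/1132 (E = -1455*1/3396 = -485/1132 ≈ -0.42845)
S(c) = -4
(S(-3) + E)*(785 + 669) = (-4 - 485/1132)*(785 + 669) = -5013/1132*1454 = -3644451/566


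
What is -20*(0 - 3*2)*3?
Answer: 360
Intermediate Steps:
-20*(0 - 3*2)*3 = -20*(0 - 6)*3 = -20*(-6)*3 = 120*3 = 360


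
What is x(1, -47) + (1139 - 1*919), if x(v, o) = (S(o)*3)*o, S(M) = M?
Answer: 6847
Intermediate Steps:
x(v, o) = 3*o**2 (x(v, o) = (o*3)*o = (3*o)*o = 3*o**2)
x(1, -47) + (1139 - 1*919) = 3*(-47)**2 + (1139 - 1*919) = 3*2209 + (1139 - 919) = 6627 + 220 = 6847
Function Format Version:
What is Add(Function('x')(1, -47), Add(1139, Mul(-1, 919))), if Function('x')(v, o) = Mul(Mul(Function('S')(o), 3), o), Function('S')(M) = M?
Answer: 6847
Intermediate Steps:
Function('x')(v, o) = Mul(3, Pow(o, 2)) (Function('x')(v, o) = Mul(Mul(o, 3), o) = Mul(Mul(3, o), o) = Mul(3, Pow(o, 2)))
Add(Function('x')(1, -47), Add(1139, Mul(-1, 919))) = Add(Mul(3, Pow(-47, 2)), Add(1139, Mul(-1, 919))) = Add(Mul(3, 2209), Add(1139, -919)) = Add(6627, 220) = 6847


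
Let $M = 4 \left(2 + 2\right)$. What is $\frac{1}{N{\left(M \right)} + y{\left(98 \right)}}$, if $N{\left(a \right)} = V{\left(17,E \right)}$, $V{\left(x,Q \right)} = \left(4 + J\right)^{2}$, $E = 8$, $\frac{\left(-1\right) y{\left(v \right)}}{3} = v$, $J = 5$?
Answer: $- \frac{1}{213} \approx -0.0046948$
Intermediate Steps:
$M = 16$ ($M = 4 \cdot 4 = 16$)
$y{\left(v \right)} = - 3 v$
$V{\left(x,Q \right)} = 81$ ($V{\left(x,Q \right)} = \left(4 + 5\right)^{2} = 9^{2} = 81$)
$N{\left(a \right)} = 81$
$\frac{1}{N{\left(M \right)} + y{\left(98 \right)}} = \frac{1}{81 - 294} = \frac{1}{-213} = - \frac{1}{213}$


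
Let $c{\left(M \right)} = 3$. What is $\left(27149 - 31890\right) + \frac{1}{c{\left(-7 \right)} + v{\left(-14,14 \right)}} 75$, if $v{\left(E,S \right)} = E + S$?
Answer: $-4716$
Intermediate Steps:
$\left(27149 - 31890\right) + \frac{1}{c{\left(-7 \right)} + v{\left(-14,14 \right)}} 75 = \left(27149 - 31890\right) + \frac{1}{3 + \left(-14 + 14\right)} 75 = -4741 + \frac{1}{3 + 0} \cdot 75 = -4741 + \frac{1}{3} \cdot 75 = -4741 + 25 = -4716$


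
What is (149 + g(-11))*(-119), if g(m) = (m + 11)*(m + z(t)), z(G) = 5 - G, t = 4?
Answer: -17731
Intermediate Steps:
g(m) = (1 + m)*(11 + m) (g(m) = (m + 11)*(m + (5 - 1*4)) = (11 + m)*(m + (5 - 4)) = (11 + m)*(m + 1) = (11 + m)*(1 + m) = (1 + m)*(11 + m))
(149 + g(-11))*(-119) = (149 + (11 + (-11)² + 12*(-11)))*(-119) = (149 + (11 + 121 - 132))*(-119) = (149 + 0)*(-119) = 149*(-119) = -17731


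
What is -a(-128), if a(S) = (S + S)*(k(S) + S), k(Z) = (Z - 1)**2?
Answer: 4227328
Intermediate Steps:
k(Z) = (-1 + Z)**2
a(S) = 2*S*(S + (-1 + S)**2) (a(S) = (S + S)*((-1 + S)**2 + S) = (2*S)*(S + (-1 + S)**2) = 2*S*(S + (-1 + S)**2))
-a(-128) = -2*(-128)*(-128 + (-1 - 128)**2) = -2*(-128)*(-128 + (-129)**2) = -2*(-128)*(-128 + 16641) = -2*(-128)*16513 = -1*(-4227328) = 4227328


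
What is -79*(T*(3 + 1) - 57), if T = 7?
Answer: 2291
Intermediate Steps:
-79*(T*(3 + 1) - 57) = -79*(7*(3 + 1) - 57) = -79*(7*4 - 57) = -79*(28 - 57) = -79*(-29) = 2291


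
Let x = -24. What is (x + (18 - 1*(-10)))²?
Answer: 16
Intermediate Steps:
(x + (18 - 1*(-10)))² = (-24 + (18 - 1*(-10)))² = (-24 + (18 + 10))² = (-24 + 28)² = 4² = 16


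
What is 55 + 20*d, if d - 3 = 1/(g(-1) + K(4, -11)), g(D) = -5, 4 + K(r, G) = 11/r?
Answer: 559/5 ≈ 111.80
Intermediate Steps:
K(r, G) = -4 + 11/r
d = 71/25 (d = 3 + 1/(-5 + (-4 + 11/4)) = 3 + 1/(-5 - 5/4) = 3 + 1/(-25/4) = 3 - 4/25 = 71/25 ≈ 2.8400)
55 + 20*d = 55 + 20*(71/25) = 55 + 284/5 = 559/5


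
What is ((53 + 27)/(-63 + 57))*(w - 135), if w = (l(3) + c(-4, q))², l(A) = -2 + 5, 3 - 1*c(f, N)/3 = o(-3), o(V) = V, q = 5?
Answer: -4080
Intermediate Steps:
c(f, N) = 18 (c(f, N) = 9 - 3*(-3) = 9 + 9 = 18)
l(A) = 3
w = 441 (w = (3 + 18)² = 21² = 441)
((53 + 27)/(-63 + 57))*(w - 135) = ((53 + 27)/(-63 + 57))*(441 - 135) = (80/(-6))*306 = (80*(-⅙))*306 = -40/3*306 = -4080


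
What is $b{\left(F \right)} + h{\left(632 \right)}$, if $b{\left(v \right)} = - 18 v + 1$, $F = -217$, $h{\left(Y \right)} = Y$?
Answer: $4539$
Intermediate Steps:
$b{\left(v \right)} = 1 - 18 v$
$b{\left(F \right)} + h{\left(632 \right)} = \left(1 - -3906\right) + 632 = \left(1 + 3906\right) + 632 = 3907 + 632 = 4539$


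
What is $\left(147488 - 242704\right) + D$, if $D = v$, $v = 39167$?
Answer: $-56049$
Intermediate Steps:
$D = 39167$
$\left(147488 - 242704\right) + D = \left(147488 - 242704\right) + 39167 = -95216 + 39167 = -56049$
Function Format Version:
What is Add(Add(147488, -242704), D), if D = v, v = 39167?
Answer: -56049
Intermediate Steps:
D = 39167
Add(Add(147488, -242704), D) = Add(Add(147488, -242704), 39167) = Add(-95216, 39167) = -56049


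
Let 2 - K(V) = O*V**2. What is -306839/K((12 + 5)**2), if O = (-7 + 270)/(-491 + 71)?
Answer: -128872380/21966863 ≈ -5.8667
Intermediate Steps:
O = -263/420 (O = 263/(-420) = 263*(-1/420) = -263/420 ≈ -0.62619)
K(V) = 2 + 263*V**2/420 (K(V) = 2 - (-263)*V**2/420 = 2 + 263*V**2/420)
-306839/K((12 + 5)**2) = -306839/(2 + 263*((12 + 5)**2)**2/420) = -306839/(2 + 263*(17**2)**2/420) = -306839/(2 + (263/420)*289**2) = -306839/(2 + (263/420)*83521) = -306839/(2 + 21966023/420) = -306839/21966863/420 = -306839*420/21966863 = -128872380/21966863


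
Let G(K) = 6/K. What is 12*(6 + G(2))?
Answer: 108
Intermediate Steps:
12*(6 + G(2)) = 12*(6 + 6/2) = 12*(6 + 6*(½)) = 12*(6 + 3) = 12*9 = 108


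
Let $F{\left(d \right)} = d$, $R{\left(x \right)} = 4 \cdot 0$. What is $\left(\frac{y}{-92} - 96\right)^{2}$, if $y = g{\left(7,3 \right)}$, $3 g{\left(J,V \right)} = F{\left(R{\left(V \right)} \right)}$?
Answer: $9216$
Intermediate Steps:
$R{\left(x \right)} = 0$
$g{\left(J,V \right)} = 0$ ($g{\left(J,V \right)} = \frac{1}{3} \cdot 0 = 0$)
$y = 0$
$\left(\frac{y}{-92} - 96\right)^{2} = \left(\frac{0}{-92} - 96\right)^{2} = \left(0 \left(- \frac{1}{92}\right) - 96\right)^{2} = \left(0 - 96\right)^{2} = \left(-96\right)^{2} = 9216$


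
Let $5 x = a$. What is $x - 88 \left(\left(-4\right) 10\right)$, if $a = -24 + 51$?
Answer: $\frac{17627}{5} \approx 3525.4$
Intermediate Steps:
$a = 27$
$x = \frac{27}{5}$ ($x = \frac{1}{5} \cdot 27 = \frac{27}{5} \approx 5.4$)
$x - 88 \left(\left(-4\right) 10\right) = \frac{27}{5} - 88 \left(\left(-4\right) 10\right) = \frac{27}{5} - -3520 = \frac{27}{5} + 3520 = \frac{17627}{5}$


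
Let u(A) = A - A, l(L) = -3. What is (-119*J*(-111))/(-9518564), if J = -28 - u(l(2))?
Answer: 92463/2379641 ≈ 0.038856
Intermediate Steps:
u(A) = 0
J = -28 (J = -28 - 1*0 = -28 + 0 = -28)
(-119*J*(-111))/(-9518564) = (-119*(-28)*(-111))/(-9518564) = (3332*(-111))*(-1/9518564) = -369852*(-1/9518564) = 92463/2379641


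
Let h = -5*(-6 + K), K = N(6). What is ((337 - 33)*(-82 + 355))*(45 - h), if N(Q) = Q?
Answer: 3734640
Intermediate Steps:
K = 6
h = 0 (h = -5*(-6 + 6) = -5*0 = 0)
((337 - 33)*(-82 + 355))*(45 - h) = ((337 - 33)*(-82 + 355))*(45 - 1*0) = (304*273)*(45 + 0) = 82992*45 = 3734640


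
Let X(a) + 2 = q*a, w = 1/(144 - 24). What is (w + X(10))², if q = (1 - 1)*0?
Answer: 57121/14400 ≈ 3.9667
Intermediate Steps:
q = 0 (q = 0*0 = 0)
w = 1/120 ≈ 0.0083333
X(a) = -2 (X(a) = -2 + 0*a = -2 + 0 = -2)
(w + X(10))² = (1/120 - 2)² = (-239/120)² = 57121/14400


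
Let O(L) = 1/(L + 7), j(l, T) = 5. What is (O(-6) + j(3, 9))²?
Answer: 36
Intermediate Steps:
O(L) = 1/(7 + L)
(O(-6) + j(3, 9))² = (1/(7 - 6) + 5)² = (1/1 + 5)² = (1 + 5)² = 6² = 36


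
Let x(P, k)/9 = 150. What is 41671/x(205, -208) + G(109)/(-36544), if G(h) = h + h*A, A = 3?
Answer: 190279553/6166800 ≈ 30.855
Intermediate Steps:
x(P, k) = 1350 (x(P, k) = 9*150 = 1350)
G(h) = 4*h (G(h) = h + h*3 = h + 3*h = 4*h)
41671/x(205, -208) + G(109)/(-36544) = 41671/1350 + (4*109)/(-36544) = 41671*(1/1350) + 436*(-1/36544) = 41671/1350 - 109/9136 = 190279553/6166800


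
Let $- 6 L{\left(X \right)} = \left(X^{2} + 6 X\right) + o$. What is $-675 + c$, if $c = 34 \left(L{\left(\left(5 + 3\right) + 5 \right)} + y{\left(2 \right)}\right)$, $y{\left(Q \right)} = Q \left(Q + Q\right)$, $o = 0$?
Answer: $- \frac{5408}{3} \approx -1802.7$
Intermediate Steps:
$L{\left(X \right)} = - X - \frac{X^{2}}{6}$ ($L{\left(X \right)} = - \frac{\left(X^{2} + 6 X\right) + 0}{6} = - \frac{X^{2} + 6 X}{6} = - X - \frac{X^{2}}{6}$)
$y{\left(Q \right)} = 2 Q^{2}$ ($y{\left(Q \right)} = Q 2 Q = 2 Q^{2}$)
$c = - \frac{3383}{3}$ ($c = 34 \left(\frac{\left(\left(5 + 3\right) + 5\right) \left(-6 - \left(\left(5 + 3\right) + 5\right)\right)}{6} + 2 \cdot 2^{2}\right) = 34 \left(\frac{\left(8 + 5\right) \left(-6 - \left(8 + 5\right)\right)}{6} + 2 \cdot 4\right) = 34 \left(\frac{1}{6} \cdot 13 \left(-6 - 13\right) + 8\right) = 34 \left(\frac{1}{6} \cdot 13 \left(-19\right) + 8\right) = 34 \left(- \frac{247}{6} + 8\right) = 34 \left(- \frac{199}{6}\right) = - \frac{3383}{3} \approx -1127.7$)
$-675 + c = -675 - \frac{3383}{3} = - \frac{5408}{3}$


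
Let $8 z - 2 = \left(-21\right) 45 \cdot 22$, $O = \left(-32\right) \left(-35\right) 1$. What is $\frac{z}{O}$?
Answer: $- \frac{5197}{2240} \approx -2.3201$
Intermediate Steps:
$O = 1120$ ($O = 1120 \cdot 1 = 1120$)
$z = - \frac{5197}{2}$ ($z = \frac{1}{4} + \frac{\left(-21\right) 45 \cdot 22}{8} = \frac{1}{4} + \frac{\left(-945\right) 22}{8} = \frac{1}{4} + \frac{1}{8} \left(-20790\right) = \frac{1}{4} - \frac{10395}{4} = - \frac{5197}{2} \approx -2598.5$)
$\frac{z}{O} = - \frac{5197}{2 \cdot 1120} = \left(- \frac{5197}{2}\right) \frac{1}{1120} = - \frac{5197}{2240}$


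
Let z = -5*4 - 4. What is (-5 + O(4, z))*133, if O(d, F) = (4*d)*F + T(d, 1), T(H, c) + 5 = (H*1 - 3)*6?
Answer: -51604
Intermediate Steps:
z = -24 (z = -20 - 4 = -24)
T(H, c) = -23 + 6*H (T(H, c) = -5 + (H*1 - 3)*6 = -5 + (H - 3)*6 = -5 + (-3 + H)*6 = -5 + (-18 + 6*H) = -23 + 6*H)
O(d, F) = -23 + 6*d + 4*F*d (O(d, F) = (4*d)*F + (-23 + 6*d) = 4*F*d + (-23 + 6*d) = -23 + 6*d + 4*F*d)
(-5 + O(4, z))*133 = (-5 + (-23 + 6*4 + 4*(-24)*4))*133 = (-5 + (-23 + 24 - 384))*133 = (-5 - 383)*133 = -388*133 = -51604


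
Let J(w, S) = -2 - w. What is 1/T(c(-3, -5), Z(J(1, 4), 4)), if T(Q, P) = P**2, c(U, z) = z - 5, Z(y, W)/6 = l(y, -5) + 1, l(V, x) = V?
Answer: 1/144 ≈ 0.0069444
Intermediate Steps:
Z(y, W) = 6 + 6*y (Z(y, W) = 6*(y + 1) = 6*(1 + y) = 6 + 6*y)
c(U, z) = -5 + z
1/T(c(-3, -5), Z(J(1, 4), 4)) = 1/((6 + 6*(-2 - 1*1))**2) = 1/((6 + 6*(-2 - 1))**2) = 1/((6 + 6*(-3))**2) = 1/((6 - 18)**2) = 1/((-12)**2) = 1/144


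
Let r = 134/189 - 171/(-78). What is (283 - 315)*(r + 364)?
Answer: -28847248/2457 ≈ -11741.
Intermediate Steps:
r = 14257/4914 (r = 134*(1/189) - 171*(-1/78) = 134/189 + 57/26 = 14257/4914 ≈ 2.9013)
(283 - 315)*(r + 364) = (283 - 315)*(14257/4914 + 364) = -32*1802953/4914 = -28847248/2457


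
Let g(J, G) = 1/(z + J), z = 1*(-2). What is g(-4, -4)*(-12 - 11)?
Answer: 23/6 ≈ 3.8333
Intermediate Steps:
z = -2
g(J, G) = 1/(-2 + J)
g(-4, -4)*(-12 - 11) = (-12 - 11)/(-2 - 4) = -23/(-6) = -⅙*(-23) = 23/6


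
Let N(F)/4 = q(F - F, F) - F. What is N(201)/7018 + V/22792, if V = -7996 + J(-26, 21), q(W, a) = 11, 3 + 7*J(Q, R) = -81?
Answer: -59677/129833 ≈ -0.45964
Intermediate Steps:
J(Q, R) = -12 (J(Q, R) = -3/7 + (1/7)*(-81) = -3/7 - 81/7 = -12)
N(F) = 44 - 4*F (N(F) = 4*(11 - F) = 44 - 4*F)
V = -8008 (V = -7996 - 12 = -8008)
N(201)/7018 + V/22792 = (44 - 4*201)/7018 - 8008/22792 = (44 - 804)*(1/7018) - 8008*1/22792 = -760*1/7018 - 13/37 = -380/3509 - 13/37 = -59677/129833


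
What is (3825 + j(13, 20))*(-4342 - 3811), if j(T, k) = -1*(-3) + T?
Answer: -31315673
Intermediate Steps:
j(T, k) = 3 + T
(3825 + j(13, 20))*(-4342 - 3811) = (3825 + (3 + 13))*(-4342 - 3811) = (3825 + 16)*(-8153) = 3841*(-8153) = -31315673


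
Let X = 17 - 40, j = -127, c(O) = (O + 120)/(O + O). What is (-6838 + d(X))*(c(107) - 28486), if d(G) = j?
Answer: 42457086805/214 ≈ 1.9840e+8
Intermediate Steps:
c(O) = (120 + O)/(2*O) (c(O) = (120 + O)/((2*O)) = (120 + O)*(1/(2*O)) = (120 + O)/(2*O))
X = -23
d(G) = -127
(-6838 + d(X))*(c(107) - 28486) = (-6838 - 127)*((½)*(120 + 107)/107 - 28486) = -6965*((½)*(1/107)*227 - 28486) = -6965*(227/214 - 28486) = -6965*(-6095777/214) = 42457086805/214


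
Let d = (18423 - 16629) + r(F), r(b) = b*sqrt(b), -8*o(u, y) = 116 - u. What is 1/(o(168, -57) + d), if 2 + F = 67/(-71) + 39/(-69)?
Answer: 31362571992674/56469063402877537 + 37428360*I*sqrt(9357090)/56469063402877537 ≈ 0.00055539 + 2.0275e-6*I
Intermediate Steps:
o(u, y) = -29/2 + u/8 (o(u, y) = -(116 - u)/8 = -29/2 + u/8)
F = -5730/1633 (F = -2 + (67/(-71) + 39/(-69)) = -2 + (67*(-1/71) + 39*(-1/69)) = -2 + (-67/71 - 13/23) = -2 - 2464/1633 = -5730/1633 ≈ -3.5089)
r(b) = b**(3/2)
d = 1794 - 5730*I*sqrt(9357090)/2666689 (d = (18423 - 16629) + (-5730/1633)**(3/2) = 1794 - 5730*I*sqrt(9357090)/2666689 ≈ 1794.0 - 6.5728*I)
1/(o(168, -57) + d) = 1/((-29/2 + (1/8)*168) + (1794 - 5730*I*sqrt(9357090)/2666689)) = 1/((-29/2 + 21) + (1794 - 5730*I*sqrt(9357090)/2666689)) = 1/(13/2 + (1794 - 5730*I*sqrt(9357090)/2666689)) = 1/(3601/2 - 5730*I*sqrt(9357090)/2666689)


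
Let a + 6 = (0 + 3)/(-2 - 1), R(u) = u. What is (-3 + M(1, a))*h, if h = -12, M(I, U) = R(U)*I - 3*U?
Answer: -132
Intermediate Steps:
a = -7 (a = -6 + (0 + 3)/(-2 - 1) = -6 + 3/(-3) = -6 + 3*(-⅓) = -6 - 1 = -7)
M(I, U) = -3*U + I*U (M(I, U) = U*I - 3*U = I*U - 3*U = -3*U + I*U)
(-3 + M(1, a))*h = (-3 - 7*(-3 + 1))*(-12) = (-3 - 7*(-2))*(-12) = (-3 + 14)*(-12) = 11*(-12) = -132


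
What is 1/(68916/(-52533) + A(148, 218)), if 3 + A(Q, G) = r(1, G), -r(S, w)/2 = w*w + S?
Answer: -17511/1664496055 ≈ -1.0520e-5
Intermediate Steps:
r(S, w) = -2*S - 2*w**2 (r(S, w) = -2*(w*w + S) = -2*(w**2 + S) = -2*(S + w**2) = -2*S - 2*w**2)
A(Q, G) = -5 - 2*G**2 (A(Q, G) = -3 + (-2*1 - 2*G**2) = -3 + (-2 - 2*G**2) = -5 - 2*G**2)
1/(68916/(-52533) + A(148, 218)) = 1/(68916/(-52533) + (-5 - 2*218**2)) = 1/(68916*(-1/52533) + (-5 - 2*47524)) = 1/(-22972/17511 + (-5 - 95048)) = 1/(-22972/17511 - 95053) = 1/(-1664496055/17511) = -17511/1664496055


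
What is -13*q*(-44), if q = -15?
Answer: -8580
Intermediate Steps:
-13*q*(-44) = -13*(-15)*(-44) = 195*(-44) = -8580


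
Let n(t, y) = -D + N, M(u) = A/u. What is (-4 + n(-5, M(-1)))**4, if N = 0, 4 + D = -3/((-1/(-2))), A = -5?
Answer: 1296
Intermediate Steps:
D = -10 (D = -4 - 3/((-1/(-2))) = -4 - 3/((-1*(-1/2))) = -4 - 3/1/2 = -4 - 3*2 = -4 - 6 = -10)
M(u) = -5/u
n(t, y) = 10 (n(t, y) = -1*(-10) + 0 = 10 + 0 = 10)
(-4 + n(-5, M(-1)))**4 = (-4 + 10)**4 = 6**4 = 1296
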